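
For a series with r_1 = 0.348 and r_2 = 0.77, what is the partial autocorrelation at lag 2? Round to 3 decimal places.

φ_{22} = (r_2 − r_1²) / (1 − r_1²)
r_1² = (0.348)² = 0.121104
Numerator = 0.77 − 0.1211 = 0.6489; denominator = 1 − 0.1211 = 0.8789
φ_{22} = 0.6489 / 0.8789 = 0.738

0.738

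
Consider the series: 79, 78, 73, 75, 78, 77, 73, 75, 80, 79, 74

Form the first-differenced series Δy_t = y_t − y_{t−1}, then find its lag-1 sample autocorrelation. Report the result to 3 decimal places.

First differences Δy: -1, -5, 2, 3, -1, -4, 2, 5, -1, -5
Mean of differences = -0.5000
Numerator Σ(Δy_t−Δȳ)(Δy_{t+1}−Δȳ) = 4.2500
Denominator Σ(Δy_t−Δȳ)² = 108.5000
r_1(Δy) = 4.2500 / 108.5000 = 0.039

0.039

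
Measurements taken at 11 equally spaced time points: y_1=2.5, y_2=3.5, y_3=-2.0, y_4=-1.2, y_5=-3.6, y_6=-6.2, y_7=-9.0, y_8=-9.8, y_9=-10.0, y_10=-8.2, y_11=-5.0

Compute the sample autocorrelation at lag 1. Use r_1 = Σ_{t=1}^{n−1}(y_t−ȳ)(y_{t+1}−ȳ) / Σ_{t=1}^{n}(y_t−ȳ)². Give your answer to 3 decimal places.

Mean ȳ = (2.5 + 3.5 − 2.0 − 1.2 − 3.6 − 6.2 − 9.0 − 9.8 − 10.0 − 8.2 − 5.0)/11 = -4.4545
Numerator Σ_{t=1}^{10}(y_t−ȳ)(y_{t+1}−ȳ) = 168.8107
Denominator Σ(y_t−ȳ)² = 226.3473
r_1 = 168.8107 / 226.3473 = 0.746

0.746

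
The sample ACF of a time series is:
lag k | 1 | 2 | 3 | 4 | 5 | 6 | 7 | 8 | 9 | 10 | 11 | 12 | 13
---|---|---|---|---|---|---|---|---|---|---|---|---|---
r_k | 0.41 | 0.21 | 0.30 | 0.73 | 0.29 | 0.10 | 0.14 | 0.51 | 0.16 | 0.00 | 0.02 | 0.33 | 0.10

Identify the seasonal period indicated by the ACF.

The largest autocorrelation is r_4 = 0.73, with a weaker echo at lag 8 (0.51); the remaining lags stay at or below 0.41. The elevated value at lag 1 (0.41), dropping to 0.21 at lag 2, reflects decaying short-term dependence rather than seasonality.
The dominant spike at lag 4 indicates a seasonal period of 4.

4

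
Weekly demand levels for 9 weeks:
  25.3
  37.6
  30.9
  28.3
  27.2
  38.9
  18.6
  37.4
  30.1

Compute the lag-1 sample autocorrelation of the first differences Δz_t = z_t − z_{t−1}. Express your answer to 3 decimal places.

First differences Δz: 12.3, -6.7, -2.6, -1.1, 11.7, -20.3, 18.8, -7.3
Mean of differences = 0.6000
Numerator Σ(Δz_t−Δz̄)(Δz_{t+1}−Δz̄) = -831.6300
Denominator Σ(Δz_t−Δz̄)² = 1156.9800
r_1(Δz) = -831.6300 / 1156.9800 = -0.719

-0.719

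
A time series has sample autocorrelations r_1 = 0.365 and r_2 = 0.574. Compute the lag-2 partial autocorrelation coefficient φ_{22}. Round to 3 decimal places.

φ_{22} = (r_2 − r_1²) / (1 − r_1²)
r_1² = (0.365)² = 0.133225
Numerator = 0.574 − 0.1332 = 0.4408; denominator = 1 − 0.1332 = 0.8668
φ_{22} = 0.4408 / 0.8668 = 0.509

0.509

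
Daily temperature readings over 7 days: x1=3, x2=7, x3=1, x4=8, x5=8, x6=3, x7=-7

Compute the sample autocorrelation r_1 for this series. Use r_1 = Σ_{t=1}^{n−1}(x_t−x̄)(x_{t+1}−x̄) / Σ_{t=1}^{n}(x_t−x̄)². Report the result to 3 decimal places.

0.021

Mean x̄ = (3 + 7 + 1 + 8 + 8 + 3 − 7)/7 = 3.2857
Deviations from mean: -0.2857, 3.7143, -2.2857, 4.7143, 4.7143, -0.2857, -10.2857
Σ(x_t−x̄)(x_{t+1}−x̄) = (-1.0612) + (-8.4898) + (-10.7755) + (22.2245) + (-1.3469) + (2.9388) = 3.4898
Denominator Σ(x_t−x̄)² = 169.4286
r_1 = 3.4898 / 169.4286 = 0.021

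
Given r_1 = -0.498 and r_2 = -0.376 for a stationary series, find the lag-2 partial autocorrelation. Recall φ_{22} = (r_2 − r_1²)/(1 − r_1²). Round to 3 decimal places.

-0.830

φ_{22} = (r_2 − r_1²) / (1 − r_1²)
r_1² = (-0.498)² = 0.248004
Numerator = -0.376 − 0.2480 = -0.6240; denominator = 1 − 0.2480 = 0.7520
φ_{22} = -0.6240 / 0.7520 = -0.830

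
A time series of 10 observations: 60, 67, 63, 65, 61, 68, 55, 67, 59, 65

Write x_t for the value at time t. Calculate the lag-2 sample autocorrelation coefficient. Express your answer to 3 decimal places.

Mean x̄ = (60 + 67 + 63 + 65 + 61 + 68 + 55 + 67 + 59 + 65)/10 = 63.0000
Numerator Σ_{t=1}^{8}(x_t−x̄)(x_{t+2}−x̄) = 94.0000
Denominator Σ(x_t−x̄)² = 158.0000
r_2 = 94.0000 / 158.0000 = 0.595

0.595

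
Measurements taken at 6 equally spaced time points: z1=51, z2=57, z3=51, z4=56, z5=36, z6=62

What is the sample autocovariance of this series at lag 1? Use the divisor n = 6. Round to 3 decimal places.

-39.449

Mean z̄ = (51 + 57 + 51 + 56 + 36 + 62)/6 = 52.1667
Deviations: -1.1667, 4.8333, -1.1667, 3.8333, -16.1667, 9.8333
Σ_{t=1}^{5}(z_t−z̄)(z_{t+1}−z̄) = -236.6944
γ_1 = -236.6944 / 6 = -39.449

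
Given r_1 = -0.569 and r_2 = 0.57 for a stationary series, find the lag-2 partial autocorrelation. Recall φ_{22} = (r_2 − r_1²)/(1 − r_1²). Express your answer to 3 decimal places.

0.364

φ_{22} = (r_2 − r_1²) / (1 − r_1²)
r_1² = (-0.569)² = 0.323761
Numerator = 0.57 − 0.3238 = 0.2462; denominator = 1 − 0.3238 = 0.6762
φ_{22} = 0.2462 / 0.6762 = 0.364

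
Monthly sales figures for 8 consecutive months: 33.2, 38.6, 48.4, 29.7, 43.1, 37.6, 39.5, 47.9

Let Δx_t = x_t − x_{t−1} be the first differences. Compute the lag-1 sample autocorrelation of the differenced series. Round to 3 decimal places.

-0.626

First differences Δx: 5.4, 9.8, -18.7, 13.4, -5.5, 1.9, 8.4
Mean of differences = 2.1000
Numerator Σ(Δx_t−Δx̄)(Δx_{t+1}−Δx̄) = -455.4100
Denominator Σ(Δx_t−Δx̄)² = 728.0000
r_1(Δx) = -455.4100 / 728.0000 = -0.626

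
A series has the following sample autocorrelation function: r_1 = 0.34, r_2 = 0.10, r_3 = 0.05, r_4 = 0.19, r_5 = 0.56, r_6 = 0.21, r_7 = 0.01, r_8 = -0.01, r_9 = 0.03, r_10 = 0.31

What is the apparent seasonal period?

The largest autocorrelation is r_5 = 0.56; the remaining lags stay at or below 0.34. The elevated value at lag 1 (0.34), dropping to 0.10 at lag 2, reflects decaying short-term dependence rather than seasonality.
The dominant spike at lag 5 indicates a seasonal period of 5.

5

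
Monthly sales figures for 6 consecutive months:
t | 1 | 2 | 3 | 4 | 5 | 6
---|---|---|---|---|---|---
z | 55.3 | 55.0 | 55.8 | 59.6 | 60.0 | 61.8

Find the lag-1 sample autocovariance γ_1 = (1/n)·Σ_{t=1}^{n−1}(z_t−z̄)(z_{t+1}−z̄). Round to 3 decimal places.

3.640

Mean z̄ = (55.3 + 55.0 + 55.8 + 59.6 + 60.0 + 61.8)/6 = 57.9167
Deviations: -2.6167, -2.9167, -2.1167, 1.6833, 2.0833, 3.8833
Σ_{t=1}^{5}(z_t−z̄)(z_{t+1}−z̄) = 21.8397
γ_1 = 21.8397 / 6 = 3.640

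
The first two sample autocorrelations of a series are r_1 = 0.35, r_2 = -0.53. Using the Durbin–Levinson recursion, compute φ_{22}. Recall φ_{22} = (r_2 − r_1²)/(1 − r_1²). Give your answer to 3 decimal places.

-0.744

φ_{22} = (r_2 − r_1²) / (1 − r_1²)
r_1² = (0.35)² = 0.1225
Numerator = -0.53 − 0.1225 = -0.6525; denominator = 1 − 0.1225 = 0.8775
φ_{22} = -0.6525 / 0.8775 = -0.744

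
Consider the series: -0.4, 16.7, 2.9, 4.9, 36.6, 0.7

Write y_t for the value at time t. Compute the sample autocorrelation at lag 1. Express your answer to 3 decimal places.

-0.458

Mean ȳ = (-0.4 + 16.7 + 2.9 + 4.9 + 36.6 + 0.7)/6 = 10.2333
Deviations from mean: -10.6333, 6.4667, -7.3333, -5.3333, 26.3667, -9.5333
Numerator Σ_{t=1}^{5}(y_t−ȳ)(y_{t+1}−ȳ) = -469.0578
Denominator Σ(y_t−ȳ)² = 1023.1933
r_1 = -469.0578 / 1023.1933 = -0.458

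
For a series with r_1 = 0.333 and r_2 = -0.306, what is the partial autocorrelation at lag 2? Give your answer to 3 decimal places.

φ_{22} = (r_2 − r_1²) / (1 − r_1²)
r_1² = (0.333)² = 0.110889
Numerator = -0.306 − 0.1109 = -0.4169; denominator = 1 − 0.1109 = 0.8891
φ_{22} = -0.4169 / 0.8891 = -0.469

-0.469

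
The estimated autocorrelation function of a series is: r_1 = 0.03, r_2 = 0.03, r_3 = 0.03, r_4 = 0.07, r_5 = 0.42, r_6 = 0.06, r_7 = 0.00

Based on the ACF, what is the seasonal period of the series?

The largest autocorrelation is r_5 = 0.42; the remaining lags stay at or below 0.07.
The dominant spike at lag 5 indicates a seasonal period of 5.

5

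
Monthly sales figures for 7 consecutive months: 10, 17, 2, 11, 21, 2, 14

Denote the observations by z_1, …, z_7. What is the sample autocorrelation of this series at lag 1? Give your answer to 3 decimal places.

Mean z̄ = (10 + 17 + 2 + 11 + 21 + 2 + 14)/7 = 11.0000
Deviations from mean: -1.0000, 6.0000, -9.0000, 0.0000, 10.0000, -9.0000, 3.0000
Σ(z_t−z̄)(z_{t+1}−z̄) = (-6.0000) + (-54.0000) + (0.0000) + (0.0000) + (-90.0000) + (-27.0000) = -177.0000
Denominator Σ(z_t−z̄)² = 308.0000
r_1 = -177.0000 / 308.0000 = -0.575

-0.575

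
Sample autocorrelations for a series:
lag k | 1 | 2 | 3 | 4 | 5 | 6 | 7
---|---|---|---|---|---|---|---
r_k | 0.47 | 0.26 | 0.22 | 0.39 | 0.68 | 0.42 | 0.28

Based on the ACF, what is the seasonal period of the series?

5

The largest autocorrelation is r_5 = 0.68; the remaining lags stay at or below 0.47. The elevated value at lag 1 (0.47), dropping to 0.26 at lag 2, reflects decaying short-term dependence rather than seasonality.
The dominant spike at lag 5 indicates a seasonal period of 5.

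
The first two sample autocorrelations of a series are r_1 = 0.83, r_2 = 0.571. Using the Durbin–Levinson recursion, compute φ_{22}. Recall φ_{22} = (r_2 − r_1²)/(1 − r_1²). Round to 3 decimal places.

φ_{22} = (r_2 − r_1²) / (1 − r_1²)
r_1² = (0.83)² = 0.6889
Numerator = 0.571 − 0.6889 = -0.1179; denominator = 1 − 0.6889 = 0.3111
φ_{22} = -0.1179 / 0.3111 = -0.379

-0.379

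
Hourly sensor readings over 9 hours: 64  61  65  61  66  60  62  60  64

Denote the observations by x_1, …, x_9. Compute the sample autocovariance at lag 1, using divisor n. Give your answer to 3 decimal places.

-2.763

Mean x̄ = (64 + 61 + 65 + 61 + 66 + 60 + 62 + 60 + 64)/9 = 62.5556
Σ_{t=1}^{8}(x_t−x̄)(x_{t+1}−x̄) = -24.8642
γ_1 = -24.8642 / 9 = -2.763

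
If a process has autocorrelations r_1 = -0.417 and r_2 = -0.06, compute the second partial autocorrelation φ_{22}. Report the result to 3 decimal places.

-0.283

φ_{22} = (r_2 − r_1²) / (1 − r_1²)
r_1² = (-0.417)² = 0.173889
Numerator = -0.06 − 0.1739 = -0.2339; denominator = 1 − 0.1739 = 0.8261
φ_{22} = -0.2339 / 0.8261 = -0.283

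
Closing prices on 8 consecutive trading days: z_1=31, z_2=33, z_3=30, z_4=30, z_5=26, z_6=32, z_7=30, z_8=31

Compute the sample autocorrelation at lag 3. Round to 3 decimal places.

-0.499

Mean z̄ = (31 + 33 + 30 + 30 + 26 + 32 + 30 + 31)/8 = 30.3750
Numerator Σ_{t=1}^{5}(z_t−z̄)(z_{t+3}−z̄) = -14.9219
Denominator Σ(z_t−z̄)² = 29.8750
r_3 = -14.9219 / 29.8750 = -0.499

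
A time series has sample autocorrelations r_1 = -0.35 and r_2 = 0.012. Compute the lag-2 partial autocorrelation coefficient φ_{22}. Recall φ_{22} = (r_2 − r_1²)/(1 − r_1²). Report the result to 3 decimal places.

-0.126

φ_{22} = (r_2 − r_1²) / (1 − r_1²)
r_1² = (-0.35)² = 0.1225
Numerator = 0.012 − 0.1225 = -0.1105; denominator = 1 − 0.1225 = 0.8775
φ_{22} = -0.1105 / 0.8775 = -0.126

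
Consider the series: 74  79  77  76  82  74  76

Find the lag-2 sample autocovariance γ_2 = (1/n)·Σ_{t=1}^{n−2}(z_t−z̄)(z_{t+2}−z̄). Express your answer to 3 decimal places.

-0.496

Mean z̄ = (74 + 79 + 77 + 76 + 82 + 74 + 76)/7 = 76.8571
Σ_{t=1}^{5}(z_t−z̄)(z_{t+2}−z̄) = -3.4694
γ_2 = -3.4694 / 7 = -0.496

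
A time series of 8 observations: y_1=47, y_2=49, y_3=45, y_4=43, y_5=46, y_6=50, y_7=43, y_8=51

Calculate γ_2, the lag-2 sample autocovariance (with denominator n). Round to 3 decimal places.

-0.391

Mean ȳ = (47 + 49 + 45 + 43 + 46 + 50 + 43 + 51)/8 = 46.7500
Deviations: 0.2500, 2.2500, -1.7500, -3.7500, -0.7500, 3.2500, -3.7500, 4.2500
Σ_{t=1}^{6}(y_t−ȳ)(y_{t+2}−ȳ) = -3.1250
γ_2 = -3.1250 / 8 = -0.391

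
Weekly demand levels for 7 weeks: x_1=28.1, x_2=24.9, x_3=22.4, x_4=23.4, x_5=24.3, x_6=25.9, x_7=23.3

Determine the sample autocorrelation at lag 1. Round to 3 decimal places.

0.061

Mean x̄ = (28.1 + 24.9 + 22.4 + 23.4 + 24.3 + 25.9 + 23.3)/7 = 24.6143
Deviations from mean: 3.4857, 0.2857, -2.2143, -1.2143, -0.3143, 1.2857, -1.3143
Σ(x_t−x̄)(x_{t+1}−x̄) = (0.9959) + (-0.6327) + (2.6888) + (0.3816) + (-0.4041) + (-1.6898) = 1.3398
Denominator Σ(x_t−x̄)² = 22.0886
r_1 = 1.3398 / 22.0886 = 0.061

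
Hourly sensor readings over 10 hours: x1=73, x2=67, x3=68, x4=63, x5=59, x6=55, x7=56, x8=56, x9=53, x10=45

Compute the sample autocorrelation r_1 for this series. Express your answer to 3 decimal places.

0.548

Mean x̄ = (73 + 67 + 68 + 63 + 59 + 55 + 56 + 56 + 53 + 45)/10 = 59.5000
Numerator Σ_{t=1}^{9}(x_t−x̄)(x_{t+1}−x̄) = 340.2500
Denominator Σ(x_t−x̄)² = 620.5000
r_1 = 340.2500 / 620.5000 = 0.548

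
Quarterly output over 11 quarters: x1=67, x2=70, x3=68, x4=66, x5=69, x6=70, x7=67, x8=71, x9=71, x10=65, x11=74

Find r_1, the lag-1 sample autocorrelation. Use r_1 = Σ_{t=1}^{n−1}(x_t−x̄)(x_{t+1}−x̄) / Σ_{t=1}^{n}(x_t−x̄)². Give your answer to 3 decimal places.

Mean x̄ = (67 + 70 + 68 + 66 + 69 + 70 + 67 + 71 + 71 + 65 + 74)/11 = 68.9091
Numerator Σ_{t=1}^{10}(x_t−x̄)(x_{t+1}−x̄) = -30.3719
Denominator Σ(x_t−x̄)² = 68.9091
r_1 = -30.3719 / 68.9091 = -0.441

-0.441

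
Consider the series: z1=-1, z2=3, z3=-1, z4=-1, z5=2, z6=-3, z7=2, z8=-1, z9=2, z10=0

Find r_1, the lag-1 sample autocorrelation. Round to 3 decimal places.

-0.704

Mean z̄ = (-1 + 3 − 1 − 1 + 2 − 3 + 2 − 1 + 2 + 0)/10 = 0.2000
Numerator Σ_{t=1}^{9}(z_t−z̄)(z_{t+1}−z̄) = -23.6400
Denominator Σ(z_t−z̄)² = 33.6000
r_1 = -23.6400 / 33.6000 = -0.704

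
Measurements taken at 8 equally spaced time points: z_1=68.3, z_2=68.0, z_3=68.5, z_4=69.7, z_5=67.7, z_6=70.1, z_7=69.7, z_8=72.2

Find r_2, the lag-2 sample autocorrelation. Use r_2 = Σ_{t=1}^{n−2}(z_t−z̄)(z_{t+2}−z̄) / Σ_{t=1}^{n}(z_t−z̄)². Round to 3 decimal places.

Mean z̄ = (68.3 + 68.0 + 68.5 + 69.7 + 67.7 + 70.1 + 69.7 + 72.2)/8 = 69.2750
Deviations from mean: -0.9750, -1.2750, -0.7750, 0.4250, -1.5750, 0.8250, 0.4250, 2.9250
Σ(z_t−z̄)(z_{t+2}−z̄) = (0.7556) + (-0.5419) + (1.2206) + (0.3506) + (-0.6694) + (2.4131) = 3.5288
Denominator Σ(z_t−z̄)² = 15.2550
r_2 = 3.5288 / 15.2550 = 0.231

0.231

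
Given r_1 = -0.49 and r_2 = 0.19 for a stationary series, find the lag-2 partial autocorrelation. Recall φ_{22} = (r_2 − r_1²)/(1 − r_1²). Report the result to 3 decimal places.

φ_{22} = (r_2 − r_1²) / (1 − r_1²)
r_1² = (-0.49)² = 0.2401
Numerator = 0.19 − 0.2401 = -0.0501; denominator = 1 − 0.2401 = 0.7599
φ_{22} = -0.0501 / 0.7599 = -0.066

-0.066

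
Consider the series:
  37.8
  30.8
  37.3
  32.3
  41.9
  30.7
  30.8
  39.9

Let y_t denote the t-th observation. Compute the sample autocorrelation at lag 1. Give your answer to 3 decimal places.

Mean ȳ = (37.8 + 30.8 + 37.3 + 32.3 + 41.9 + 30.7 + 30.8 + 39.9)/8 = 35.1875
Deviations from mean: 2.6125, -4.3875, 2.1125, -2.8875, 6.7125, -4.4875, -4.3875, 4.7125
Σ(y_t−ȳ)(y_{t+1}−ȳ) = (-11.4623) + (-9.2686) + (-6.0998) + (-19.3823) + (-30.1223) + (19.6889) + (-20.6761) = -77.3227
Denominator Σ(y_t−ȳ)² = 145.5288
r_1 = -77.3227 / 145.5288 = -0.531

-0.531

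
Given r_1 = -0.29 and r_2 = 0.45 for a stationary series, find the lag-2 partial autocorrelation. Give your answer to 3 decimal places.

0.399

φ_{22} = (r_2 − r_1²) / (1 − r_1²)
r_1² = (-0.29)² = 0.0841
Numerator = 0.45 − 0.0841 = 0.3659; denominator = 1 − 0.0841 = 0.9159
φ_{22} = 0.3659 / 0.9159 = 0.399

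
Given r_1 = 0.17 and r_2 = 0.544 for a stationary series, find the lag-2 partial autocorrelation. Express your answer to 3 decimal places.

φ_{22} = (r_2 − r_1²) / (1 − r_1²)
r_1² = (0.17)² = 0.0289
Numerator = 0.544 − 0.0289 = 0.5151; denominator = 1 − 0.0289 = 0.9711
φ_{22} = 0.5151 / 0.9711 = 0.530

0.530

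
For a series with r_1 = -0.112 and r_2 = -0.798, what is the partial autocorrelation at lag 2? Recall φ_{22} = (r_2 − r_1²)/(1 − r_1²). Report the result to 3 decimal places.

-0.821

φ_{22} = (r_2 − r_1²) / (1 − r_1²)
r_1² = (-0.112)² = 0.012544
Numerator = -0.798 − 0.0125 = -0.8105; denominator = 1 − 0.0125 = 0.9875
φ_{22} = -0.8105 / 0.9875 = -0.821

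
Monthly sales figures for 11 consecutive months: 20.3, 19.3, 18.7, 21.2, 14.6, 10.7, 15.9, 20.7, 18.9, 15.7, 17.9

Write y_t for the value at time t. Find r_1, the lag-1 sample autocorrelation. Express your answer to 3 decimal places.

Mean ȳ = (20.3 + 19.3 + 18.7 + 21.2 + 14.6 + 10.7 + 15.9 + 20.7 + 18.9 + 15.7 + 17.9)/11 = 17.6273
Numerator Σ_{t=1}^{10}(y_t−ȳ)(y_{t+1}−ȳ) = 27.8429
Denominator Σ(y_t−ȳ)² = 98.8418
r_1 = 27.8429 / 98.8418 = 0.282

0.282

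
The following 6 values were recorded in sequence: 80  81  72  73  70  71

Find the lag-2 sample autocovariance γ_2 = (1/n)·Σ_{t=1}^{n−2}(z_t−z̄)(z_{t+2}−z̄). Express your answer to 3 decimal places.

Mean z̄ = (80 + 81 + 72 + 73 + 70 + 71)/6 = 74.5000
Σ_{t=1}^{4}(z_t−z̄)(z_{t+2}−z̄) = -7.0000
γ_2 = -7.0000 / 6 = -1.167

-1.167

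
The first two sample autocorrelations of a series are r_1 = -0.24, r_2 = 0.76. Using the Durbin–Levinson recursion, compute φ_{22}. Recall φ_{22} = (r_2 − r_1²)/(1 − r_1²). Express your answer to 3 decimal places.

0.745

φ_{22} = (r_2 − r_1²) / (1 − r_1²)
r_1² = (-0.24)² = 0.0576
Numerator = 0.76 − 0.0576 = 0.7024; denominator = 1 − 0.0576 = 0.9424
φ_{22} = 0.7024 / 0.9424 = 0.745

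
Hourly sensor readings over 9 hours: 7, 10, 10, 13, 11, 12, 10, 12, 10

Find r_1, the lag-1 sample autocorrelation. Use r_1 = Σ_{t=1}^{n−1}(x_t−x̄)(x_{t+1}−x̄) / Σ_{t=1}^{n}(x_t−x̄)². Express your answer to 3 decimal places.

0.010

Mean x̄ = (7 + 10 + 10 + 13 + 11 + 12 + 10 + 12 + 10)/9 = 10.5556
Numerator Σ_{t=1}^{8}(x_t−x̄)(x_{t+1}−x̄) = 0.2469
Denominator Σ(x_t−x̄)² = 24.2222
r_1 = 0.2469 / 24.2222 = 0.010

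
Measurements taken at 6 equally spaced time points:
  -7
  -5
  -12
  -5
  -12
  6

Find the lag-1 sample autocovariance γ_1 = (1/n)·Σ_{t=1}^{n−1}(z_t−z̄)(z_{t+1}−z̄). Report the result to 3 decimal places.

-14.894

Mean z̄ = (-7 − 5 − 12 − 5 − 12 + 6)/6 = -5.8333
Σ_{t=1}^{5}(z_t−z̄)(z_{t+1}−z̄) = -89.3611
γ_1 = -89.3611 / 6 = -14.894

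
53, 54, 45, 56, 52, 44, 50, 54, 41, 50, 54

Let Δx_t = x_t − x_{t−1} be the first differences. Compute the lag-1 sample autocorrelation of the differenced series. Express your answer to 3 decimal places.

-0.460

First differences Δx: 1, -9, 11, -4, -8, 6, 4, -13, 9, 4
Mean of differences = 0.1000
Numerator Σ(Δx_t−Δx̄)(Δx_{t+1}−Δx̄) = -276.6100
Denominator Σ(Δx_t−Δx̄)² = 600.9000
r_1(Δx) = -276.6100 / 600.9000 = -0.460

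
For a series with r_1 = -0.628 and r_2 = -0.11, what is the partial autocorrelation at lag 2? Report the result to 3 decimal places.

-0.833

φ_{22} = (r_2 − r_1²) / (1 − r_1²)
r_1² = (-0.628)² = 0.394384
Numerator = -0.11 − 0.3944 = -0.5044; denominator = 1 − 0.3944 = 0.6056
φ_{22} = -0.5044 / 0.6056 = -0.833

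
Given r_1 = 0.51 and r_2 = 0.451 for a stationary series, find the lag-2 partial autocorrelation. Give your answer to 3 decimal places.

0.258

φ_{22} = (r_2 − r_1²) / (1 − r_1²)
r_1² = (0.51)² = 0.2601
Numerator = 0.451 − 0.2601 = 0.1909; denominator = 1 − 0.2601 = 0.7399
φ_{22} = 0.1909 / 0.7399 = 0.258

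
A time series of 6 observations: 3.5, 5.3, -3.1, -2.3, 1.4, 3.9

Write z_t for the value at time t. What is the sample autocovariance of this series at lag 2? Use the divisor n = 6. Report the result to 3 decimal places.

Mean z̄ = (3.5 + 5.3 − 3.1 − 2.3 + 1.4 + 3.9)/6 = 1.4500
Σ_{t=1}^{4}(z_t−z̄)(z_{t+2}−z̄) = -32.7250
γ_2 = -32.7250 / 6 = -5.454

-5.454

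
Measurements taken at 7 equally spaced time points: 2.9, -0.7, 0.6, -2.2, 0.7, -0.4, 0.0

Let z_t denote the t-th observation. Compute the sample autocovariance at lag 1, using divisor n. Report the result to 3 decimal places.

Mean z̄ = (2.9 − 0.7 + 0.6 − 2.2 + 0.7 − 0.4 + 0.0)/7 = 0.1286
Deviations: 2.7714, -0.8286, 0.4714, -2.3286, 0.5714, -0.5286, -0.1286
Σ_{t=1}^{6}(z_t−z̄)(z_{t+1}−z̄) = -5.3494
γ_1 = -5.3494 / 7 = -0.764

-0.764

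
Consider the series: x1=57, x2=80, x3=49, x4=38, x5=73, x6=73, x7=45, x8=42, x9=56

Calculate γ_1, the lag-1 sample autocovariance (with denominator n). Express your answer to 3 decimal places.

Mean x̄ = (57 + 80 + 49 + 38 + 73 + 73 + 45 + 42 + 56)/9 = 57.0000
Σ_{t=1}^{8}(x_t−x̄)(x_{t+1}−x̄) = -77.0000
γ_1 = -77.0000 / 9 = -8.556

-8.556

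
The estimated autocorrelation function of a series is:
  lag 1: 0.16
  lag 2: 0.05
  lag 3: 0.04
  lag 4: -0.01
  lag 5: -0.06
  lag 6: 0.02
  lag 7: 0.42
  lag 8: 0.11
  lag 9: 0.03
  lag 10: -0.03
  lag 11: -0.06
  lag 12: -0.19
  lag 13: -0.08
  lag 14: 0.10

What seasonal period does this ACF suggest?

The largest autocorrelation is r_7 = 0.42; the remaining lags stay at or below 0.16.
The dominant spike at lag 7 indicates a seasonal period of 7.

7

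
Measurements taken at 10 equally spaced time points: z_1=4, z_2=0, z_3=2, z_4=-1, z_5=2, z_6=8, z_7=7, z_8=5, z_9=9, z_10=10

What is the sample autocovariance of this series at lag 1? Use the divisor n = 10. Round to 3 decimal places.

6.964

Mean z̄ = (4 + 0 + 2 − 1 + 2 + 8 + 7 + 5 + 9 + 10)/10 = 4.6000
Σ_{t=1}^{9}(z_t−z̄)(z_{t+1}−z̄) = 69.6400
γ_1 = 69.6400 / 10 = 6.964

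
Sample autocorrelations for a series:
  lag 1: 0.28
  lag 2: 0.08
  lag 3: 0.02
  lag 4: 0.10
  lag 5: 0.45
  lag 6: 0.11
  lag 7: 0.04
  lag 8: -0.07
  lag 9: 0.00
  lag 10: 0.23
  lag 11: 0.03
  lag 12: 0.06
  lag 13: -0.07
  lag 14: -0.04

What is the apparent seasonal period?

The largest autocorrelation is r_5 = 0.45; the remaining lags stay at or below 0.28. The elevated value at lag 1 (0.28), dropping to 0.08 at lag 2, reflects decaying short-term dependence rather than seasonality.
The dominant spike at lag 5 indicates a seasonal period of 5.

5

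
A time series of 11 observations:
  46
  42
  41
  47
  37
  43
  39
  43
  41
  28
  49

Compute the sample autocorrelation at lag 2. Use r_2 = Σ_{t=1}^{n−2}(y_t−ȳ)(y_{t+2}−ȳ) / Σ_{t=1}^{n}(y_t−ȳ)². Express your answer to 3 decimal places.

0.006

Mean ȳ = (46 + 42 + 41 + 47 + 37 + 43 + 39 + 43 + 41 + 28 + 49)/11 = 41.4545
Numerator Σ_{t=1}^{9}(y_t−ȳ)(y_{t+2}−ȳ) = 1.7686
Denominator Σ(y_t−ȳ)² = 320.7273
r_2 = 1.7686 / 320.7273 = 0.006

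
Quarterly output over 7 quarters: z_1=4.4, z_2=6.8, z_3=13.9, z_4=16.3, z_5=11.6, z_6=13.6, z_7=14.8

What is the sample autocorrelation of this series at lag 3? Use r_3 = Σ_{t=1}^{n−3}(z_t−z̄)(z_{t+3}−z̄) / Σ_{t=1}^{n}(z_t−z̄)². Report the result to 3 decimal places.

Mean z̄ = (4.4 + 6.8 + 13.9 + 16.3 + 11.6 + 13.6 + 14.8)/7 = 11.6286
Deviations from mean: -7.2286, -4.8286, 2.2714, 4.6714, -0.0286, 1.9714, 3.1714
Σ(z_t−z̄)(z_{t+3}−z̄) = (-33.7678) + (0.1380) + (4.4780) + (14.8151) = -14.3367
Denominator Σ(z_t−z̄)² = 116.4943
r_3 = -14.3367 / 116.4943 = -0.123

-0.123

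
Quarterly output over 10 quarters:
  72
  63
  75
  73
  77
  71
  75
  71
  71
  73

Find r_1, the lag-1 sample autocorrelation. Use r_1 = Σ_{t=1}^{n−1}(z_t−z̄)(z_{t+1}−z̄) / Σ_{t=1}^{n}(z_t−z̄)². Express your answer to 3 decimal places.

-0.233

Mean z̄ = (72 + 63 + 75 + 73 + 77 + 71 + 75 + 71 + 71 + 73)/10 = 72.1000
Numerator Σ_{t=1}^{9}(z_t−z̄)(z_{t+1}−z̄) = -30.0100
Denominator Σ(z_t−z̄)² = 128.9000
r_1 = -30.0100 / 128.9000 = -0.233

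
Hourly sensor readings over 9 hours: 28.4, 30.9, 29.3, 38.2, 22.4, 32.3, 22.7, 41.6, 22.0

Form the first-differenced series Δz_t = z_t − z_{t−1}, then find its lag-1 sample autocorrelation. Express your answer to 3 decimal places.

First differences Δz: 2.5, -1.6, 8.9, -15.8, 9.9, -9.6, 18.9, -19.6
Mean of differences = -0.8000
Numerator Σ(Δz_t−Δz̄)(Δz_{t+1}−Δz̄) = -954.2800
Denominator Σ(Δz_t−Δz̄)² = 1264.0800
r_1(Δz) = -954.2800 / 1264.0800 = -0.755

-0.755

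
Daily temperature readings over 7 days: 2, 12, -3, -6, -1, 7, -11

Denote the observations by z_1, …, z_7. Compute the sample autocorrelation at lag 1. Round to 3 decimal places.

-0.198

Mean z̄ = (2 + 12 − 3 − 6 − 1 + 7 − 11)/7 = 0.0000
Σ(z_t−z̄)(z_{t+1}−z̄) = (24.0000) + (-36.0000) + (18.0000) + (6.0000) + (-7.0000) + (-77.0000) = -72.0000
Denominator Σ(z_t−z̄)² = 364.0000
r_1 = -72.0000 / 364.0000 = -0.198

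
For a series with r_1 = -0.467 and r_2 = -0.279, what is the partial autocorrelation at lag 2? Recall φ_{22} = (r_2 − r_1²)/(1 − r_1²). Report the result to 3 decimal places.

φ_{22} = (r_2 − r_1²) / (1 − r_1²)
r_1² = (-0.467)² = 0.218089
Numerator = -0.279 − 0.2181 = -0.4971; denominator = 1 − 0.2181 = 0.7819
φ_{22} = -0.4971 / 0.7819 = -0.636

-0.636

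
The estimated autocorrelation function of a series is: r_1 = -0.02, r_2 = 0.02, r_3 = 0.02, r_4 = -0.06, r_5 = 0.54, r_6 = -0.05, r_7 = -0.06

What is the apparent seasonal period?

The largest autocorrelation is r_5 = 0.54; the remaining lags stay at or below 0.02.
The dominant spike at lag 5 indicates a seasonal period of 5.

5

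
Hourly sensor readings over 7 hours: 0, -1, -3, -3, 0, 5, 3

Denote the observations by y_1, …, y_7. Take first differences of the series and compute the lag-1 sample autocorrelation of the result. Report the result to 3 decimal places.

0.090

First differences Δy: -1, -2, 0, 3, 5, -2
Mean of differences = 0.5000
Numerator Σ(Δy_t−Δȳ)(Δy_{t+1}−Δȳ) = 3.7500
Denominator Σ(Δy_t−Δȳ)² = 41.5000
r_1(Δy) = 3.7500 / 41.5000 = 0.090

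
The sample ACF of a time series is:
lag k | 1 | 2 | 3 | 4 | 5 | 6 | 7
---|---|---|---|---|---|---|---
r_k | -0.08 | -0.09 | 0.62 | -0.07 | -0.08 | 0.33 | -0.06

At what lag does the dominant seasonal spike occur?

3

The largest autocorrelation is r_3 = 0.62, with a weaker echo at lag 6 (0.33); the remaining lags stay at or below -0.06.
The dominant spike at lag 3 indicates a seasonal period of 3.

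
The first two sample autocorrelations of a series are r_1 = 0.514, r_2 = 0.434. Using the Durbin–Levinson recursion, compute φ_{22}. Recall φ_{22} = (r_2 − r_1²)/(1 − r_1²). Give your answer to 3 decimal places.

0.231

φ_{22} = (r_2 − r_1²) / (1 − r_1²)
r_1² = (0.514)² = 0.264196
Numerator = 0.434 − 0.2642 = 0.1698; denominator = 1 − 0.2642 = 0.7358
φ_{22} = 0.1698 / 0.7358 = 0.231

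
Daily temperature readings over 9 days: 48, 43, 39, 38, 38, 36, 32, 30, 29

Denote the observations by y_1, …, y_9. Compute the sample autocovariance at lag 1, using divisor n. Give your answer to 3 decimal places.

19.556

Mean ȳ = (48 + 43 + 39 + 38 + 38 + 36 + 32 + 30 + 29)/9 = 37.0000
Σ_{t=1}^{8}(y_t−ȳ)(y_{t+1}−ȳ) = 176.0000
γ_1 = 176.0000 / 9 = 19.556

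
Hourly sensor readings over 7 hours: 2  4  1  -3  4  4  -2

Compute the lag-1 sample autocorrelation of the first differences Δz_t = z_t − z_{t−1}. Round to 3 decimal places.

-0.202

First differences Δz: 2, -3, -4, 7, 0, -6
Mean of differences = -0.6667
Numerator Σ(Δz_t−Δz̄)(Δz_{t+1}−Δz̄) = -22.4444
Denominator Σ(Δz_t−Δz̄)² = 111.3333
r_1(Δz) = -22.4444 / 111.3333 = -0.202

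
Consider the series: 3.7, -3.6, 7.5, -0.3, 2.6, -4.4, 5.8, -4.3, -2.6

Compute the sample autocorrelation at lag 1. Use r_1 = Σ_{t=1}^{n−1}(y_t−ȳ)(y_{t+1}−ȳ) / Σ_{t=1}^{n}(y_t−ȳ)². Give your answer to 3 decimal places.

-0.578

Mean ȳ = (3.7 − 3.6 + 7.5 − 0.3 + 2.6 − 4.4 + 5.8 − 4.3 − 2.6)/9 = 0.4889
Numerator Σ_{t=1}^{8}(y_t−ȳ)(y_{t+1}−ȳ) = -95.9223
Denominator Σ(y_t−ȳ)² = 165.8489
r_1 = -95.9223 / 165.8489 = -0.578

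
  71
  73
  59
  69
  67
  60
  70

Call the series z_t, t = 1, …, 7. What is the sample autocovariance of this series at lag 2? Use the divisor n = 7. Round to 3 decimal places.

Mean z̄ = (71 + 73 + 59 + 69 + 67 + 60 + 70)/7 = 67.0000
Σ_{t=1}^{5}(z_t−z̄)(z_{t+2}−z̄) = -34.0000
γ_2 = -34.0000 / 7 = -4.857

-4.857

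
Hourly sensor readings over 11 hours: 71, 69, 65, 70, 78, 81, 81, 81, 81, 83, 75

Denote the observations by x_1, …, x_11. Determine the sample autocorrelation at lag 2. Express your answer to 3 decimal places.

Mean x̄ = (71 + 69 + 65 + 70 + 78 + 81 + 81 + 81 + 81 + 83 + 75)/11 = 75.9091
Numerator Σ_{t=1}^{9}(x_t−x̄)(x_{t+2}−x̄) = 135.4380
Denominator Σ(x_t−x̄)² = 384.9091
r_2 = 135.4380 / 384.9091 = 0.352

0.352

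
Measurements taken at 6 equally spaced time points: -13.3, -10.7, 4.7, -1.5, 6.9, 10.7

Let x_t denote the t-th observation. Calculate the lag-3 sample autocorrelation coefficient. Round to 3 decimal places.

Mean x̄ = (-13.3 − 10.7 + 4.7 − 1.5 + 6.9 + 10.7)/6 = -0.5333
Σ(x_t−x̄)(x_{t+3}−x̄) = (12.3411) + (-75.5722) + (58.7878) = -4.4433
Denominator Σ(x_t−x̄)² = 476.1133
r_3 = -4.4433 / 476.1133 = -0.009

-0.009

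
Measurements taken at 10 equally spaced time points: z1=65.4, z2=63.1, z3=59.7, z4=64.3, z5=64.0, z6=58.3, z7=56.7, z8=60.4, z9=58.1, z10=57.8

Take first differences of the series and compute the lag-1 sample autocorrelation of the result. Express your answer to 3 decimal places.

First differences Δz: -2.3, -3.4, 4.6, -0.3, -5.7, -1.6, 3.7, -2.3, -0.3
Mean of differences = -0.8444
Numerator Σ(Δz_t−Δz̄)(Δz_{t+1}−Δz̄) = -17.0453
Denominator Σ(Δz_t−Δz̄)² = 85.8022
r_1(Δz) = -17.0453 / 85.8022 = -0.199

-0.199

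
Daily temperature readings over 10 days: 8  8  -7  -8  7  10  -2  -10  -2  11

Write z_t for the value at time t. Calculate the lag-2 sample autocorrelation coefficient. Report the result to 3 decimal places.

Mean z̄ = (8 + 8 − 7 − 8 + 7 + 10 − 2 − 10 − 2 + 11)/10 = 1.5000
Numerator Σ_{t=1}^{8}(z_t−z̄)(z_{t+2}−z̄) = -458.5000
Denominator Σ(z_t−z̄)² = 596.5000
r_2 = -458.5000 / 596.5000 = -0.769

-0.769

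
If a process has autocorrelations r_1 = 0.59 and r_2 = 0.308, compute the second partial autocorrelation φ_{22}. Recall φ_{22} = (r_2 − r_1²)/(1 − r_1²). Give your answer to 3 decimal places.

φ_{22} = (r_2 − r_1²) / (1 − r_1²)
r_1² = (0.59)² = 0.3481
Numerator = 0.308 − 0.3481 = -0.0401; denominator = 1 − 0.3481 = 0.6519
φ_{22} = -0.0401 / 0.6519 = -0.062

-0.062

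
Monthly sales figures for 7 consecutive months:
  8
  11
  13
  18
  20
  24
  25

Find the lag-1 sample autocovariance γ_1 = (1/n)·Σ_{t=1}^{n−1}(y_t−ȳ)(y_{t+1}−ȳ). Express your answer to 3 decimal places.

22.000

Mean ȳ = (8 + 11 + 13 + 18 + 20 + 24 + 25)/7 = 17.0000
Σ_{t=1}^{6}(y_t−ȳ)(y_{t+1}−ȳ) = 154.0000
γ_1 = 154.0000 / 7 = 22.000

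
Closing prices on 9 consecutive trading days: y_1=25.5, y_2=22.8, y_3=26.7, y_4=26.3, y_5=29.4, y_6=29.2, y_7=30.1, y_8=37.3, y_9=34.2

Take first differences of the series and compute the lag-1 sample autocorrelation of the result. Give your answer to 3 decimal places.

First differences Δy: -2.7, 3.9, -0.4, 3.1, -0.2, 0.9, 7.2, -3.1
Mean of differences = 1.0875
Numerator Σ(Δy_t−Δȳ)(Δy_{t+1}−Δȳ) = -46.9214
Denominator Σ(Δy_t−Δȳ)² = 85.1088
r_1(Δy) = -46.9214 / 85.1088 = -0.551

-0.551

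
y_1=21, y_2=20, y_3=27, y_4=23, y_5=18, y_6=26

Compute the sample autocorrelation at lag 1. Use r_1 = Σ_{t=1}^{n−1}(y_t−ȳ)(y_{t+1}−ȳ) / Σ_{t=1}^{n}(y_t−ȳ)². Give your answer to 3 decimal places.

Mean ȳ = (21 + 20 + 27 + 23 + 18 + 26)/6 = 22.5000
Deviations from mean: -1.5000, -2.5000, 4.5000, 0.5000, -4.5000, 3.5000
Σ(y_t−ȳ)(y_{t+1}−ȳ) = (3.7500) + (-11.2500) + (2.2500) + (-2.2500) + (-15.7500) = -23.2500
Denominator Σ(y_t−ȳ)² = 61.5000
r_1 = -23.2500 / 61.5000 = -0.378

-0.378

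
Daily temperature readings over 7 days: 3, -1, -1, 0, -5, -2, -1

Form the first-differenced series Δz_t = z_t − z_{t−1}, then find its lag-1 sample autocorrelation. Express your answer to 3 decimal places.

-0.367

First differences Δz: -4, 0, 1, -5, 3, 1
Mean of differences = -0.6667
Numerator Σ(Δz_t−Δz̄)(Δz_{t+1}−Δz̄) = -18.1111
Denominator Σ(Δz_t−Δz̄)² = 49.3333
r_1(Δz) = -18.1111 / 49.3333 = -0.367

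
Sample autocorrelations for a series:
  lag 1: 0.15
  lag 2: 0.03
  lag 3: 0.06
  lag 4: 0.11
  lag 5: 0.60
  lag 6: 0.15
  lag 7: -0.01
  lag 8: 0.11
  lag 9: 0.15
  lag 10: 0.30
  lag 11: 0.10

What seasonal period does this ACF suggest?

The largest autocorrelation is r_5 = 0.60, with a weaker echo at lag 10 (0.30); the remaining lags stay at or below 0.15.
The dominant spike at lag 5 indicates a seasonal period of 5.

5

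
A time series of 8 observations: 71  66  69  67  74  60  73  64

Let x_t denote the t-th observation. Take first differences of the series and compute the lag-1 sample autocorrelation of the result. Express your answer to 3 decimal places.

First differences Δx: -5, 3, -2, 7, -14, 13, -9
Mean of differences = -1.0000
Numerator Σ(Δx_t−Δx̄)(Δx_{t+1}−Δx̄) = -426.0000
Denominator Σ(Δx_t−Δx̄)² = 526.0000
r_1(Δx) = -426.0000 / 526.0000 = -0.810

-0.810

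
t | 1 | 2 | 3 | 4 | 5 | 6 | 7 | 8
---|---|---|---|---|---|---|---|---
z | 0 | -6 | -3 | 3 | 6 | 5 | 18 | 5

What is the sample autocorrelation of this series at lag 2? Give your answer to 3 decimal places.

Mean z̄ = (0 − 6 − 3 + 3 + 6 + 5 + 18 + 5)/8 = 3.5000
Deviations from mean: -3.5000, -9.5000, -6.5000, -0.5000, 2.5000, 1.5000, 14.5000, 1.5000
Numerator Σ_{t=1}^{6}(z_t−z̄)(z_{t+2}−z̄) = 49.0000
Denominator Σ(z_t−z̄)² = 366.0000
r_2 = 49.0000 / 366.0000 = 0.134

0.134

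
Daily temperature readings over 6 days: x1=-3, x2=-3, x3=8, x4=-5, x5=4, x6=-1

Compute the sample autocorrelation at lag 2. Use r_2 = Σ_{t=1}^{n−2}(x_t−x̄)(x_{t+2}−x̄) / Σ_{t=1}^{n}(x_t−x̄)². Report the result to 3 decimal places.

0.226

Mean x̄ = (-3 − 3 + 8 − 5 + 4 − 1)/6 = 0.0000
Deviations from mean: -3.0000, -3.0000, 8.0000, -5.0000, 4.0000, -1.0000
Σ(x_t−x̄)(x_{t+2}−x̄) = (-24.0000) + (15.0000) + (32.0000) + (5.0000) = 28.0000
Denominator Σ(x_t−x̄)² = 124.0000
r_2 = 28.0000 / 124.0000 = 0.226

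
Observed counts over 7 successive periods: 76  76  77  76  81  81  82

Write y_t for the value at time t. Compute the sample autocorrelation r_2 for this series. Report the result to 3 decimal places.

0.189

Mean ȳ = (76 + 76 + 77 + 76 + 81 + 81 + 82)/7 = 78.4286
Σ(y_t−ȳ)(y_{t+2}−ȳ) = (3.4694) + (5.8980) + (-3.6735) + (-6.2449) + (9.1837) = 8.6327
Denominator Σ(y_t−ȳ)² = 45.7143
r_2 = 8.6327 / 45.7143 = 0.189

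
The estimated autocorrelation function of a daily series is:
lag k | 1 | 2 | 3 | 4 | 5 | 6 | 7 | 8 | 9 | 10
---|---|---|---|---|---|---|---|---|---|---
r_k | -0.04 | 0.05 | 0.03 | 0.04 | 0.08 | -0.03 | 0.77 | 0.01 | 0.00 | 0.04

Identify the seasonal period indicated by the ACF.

7

The largest autocorrelation is r_7 = 0.77; the remaining lags stay at or below 0.08.
The dominant spike at lag 7 indicates a seasonal period of 7.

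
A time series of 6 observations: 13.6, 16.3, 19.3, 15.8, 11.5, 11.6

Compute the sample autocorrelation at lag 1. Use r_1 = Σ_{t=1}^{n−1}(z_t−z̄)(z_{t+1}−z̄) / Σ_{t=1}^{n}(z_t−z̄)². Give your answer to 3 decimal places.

0.372

Mean z̄ = (13.6 + 16.3 + 19.3 + 15.8 + 11.5 + 11.6)/6 = 14.6833
Deviations from mean: -1.0833, 1.6167, 4.6167, 1.1167, -3.1833, -3.0833
Numerator Σ_{t=1}^{5}(z_t−z̄)(z_{t+1}−z̄) = 17.1281
Denominator Σ(z_t−z̄)² = 45.9883
r_1 = 17.1281 / 45.9883 = 0.372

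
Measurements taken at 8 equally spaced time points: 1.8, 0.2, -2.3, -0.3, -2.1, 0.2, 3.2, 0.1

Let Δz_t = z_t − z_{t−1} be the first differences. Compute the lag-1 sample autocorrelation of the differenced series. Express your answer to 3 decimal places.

-0.265

First differences Δz: -1.6, -2.5, 2.0, -1.8, 2.3, 3.0, -3.1
Mean of differences = -0.2429
Numerator Σ(Δz_t−Δz̄)(Δz_{t+1}−Δz̄) = -10.4704
Denominator Σ(Δz_t−Δz̄)² = 39.5371
r_1(Δz) = -10.4704 / 39.5371 = -0.265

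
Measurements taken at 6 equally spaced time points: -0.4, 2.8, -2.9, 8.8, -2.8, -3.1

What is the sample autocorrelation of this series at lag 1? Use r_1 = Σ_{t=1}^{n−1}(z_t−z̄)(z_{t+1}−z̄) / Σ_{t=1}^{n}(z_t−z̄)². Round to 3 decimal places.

-0.483

Mean z̄ = (-0.4 + 2.8 − 2.9 + 8.8 − 2.8 − 3.1)/6 = 0.4000
Numerator Σ_{t=1}^{5}(z_t−z̄)(z_{t+1}−z̄) = -53.2400
Denominator Σ(z_t−z̄)² = 110.3400
r_1 = -53.2400 / 110.3400 = -0.483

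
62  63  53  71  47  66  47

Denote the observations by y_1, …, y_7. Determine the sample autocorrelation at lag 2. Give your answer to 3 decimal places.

Mean ȳ = (62 + 63 + 53 + 71 + 47 + 66 + 47)/7 = 58.4286
Deviations from mean: 3.5714, 4.5714, -5.4286, 12.5714, -11.4286, 7.5714, -11.4286
Numerator Σ_{t=1}^{5}(y_t−ȳ)(y_{t+2}−ȳ) = 325.9184
Denominator Σ(y_t−ȳ)² = 539.7143
r_2 = 325.9184 / 539.7143 = 0.604

0.604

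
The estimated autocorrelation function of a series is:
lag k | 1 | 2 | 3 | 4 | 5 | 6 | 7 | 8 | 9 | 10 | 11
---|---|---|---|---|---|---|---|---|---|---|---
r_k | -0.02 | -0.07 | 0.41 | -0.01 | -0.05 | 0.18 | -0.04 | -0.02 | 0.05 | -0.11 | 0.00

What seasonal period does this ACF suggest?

The largest autocorrelation is r_3 = 0.41, with a weaker echo at lag 6 (0.18); the remaining lags stay at or below 0.05.
The dominant spike at lag 3 indicates a seasonal period of 3.

3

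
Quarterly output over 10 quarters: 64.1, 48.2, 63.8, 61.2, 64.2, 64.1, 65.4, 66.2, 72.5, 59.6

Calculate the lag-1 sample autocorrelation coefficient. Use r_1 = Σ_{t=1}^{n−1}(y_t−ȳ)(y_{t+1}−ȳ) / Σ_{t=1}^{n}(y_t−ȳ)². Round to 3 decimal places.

-0.063

Mean ȳ = (64.1 + 48.2 + 63.8 + 61.2 + 64.2 + 64.1 + 65.4 + 66.2 + 72.5 + 59.6)/10 = 62.9300
Numerator Σ_{t=1}^{9}(y_t−ȳ)(y_{t+1}−ȳ) = -21.8729
Denominator Σ(y_t−ȳ)² = 344.5410
r_1 = -21.8729 / 344.5410 = -0.063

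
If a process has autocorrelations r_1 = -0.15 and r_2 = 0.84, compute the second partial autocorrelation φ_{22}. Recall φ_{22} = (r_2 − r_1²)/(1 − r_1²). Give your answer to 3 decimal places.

0.836

φ_{22} = (r_2 − r_1²) / (1 − r_1²)
r_1² = (-0.15)² = 0.0225
Numerator = 0.84 − 0.0225 = 0.8175; denominator = 1 − 0.0225 = 0.9775
φ_{22} = 0.8175 / 0.9775 = 0.836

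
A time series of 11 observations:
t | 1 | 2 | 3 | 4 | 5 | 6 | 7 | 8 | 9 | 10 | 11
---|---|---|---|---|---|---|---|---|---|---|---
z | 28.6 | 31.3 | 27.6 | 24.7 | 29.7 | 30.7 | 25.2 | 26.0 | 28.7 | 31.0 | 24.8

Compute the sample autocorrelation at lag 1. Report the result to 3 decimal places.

-0.156

Mean z̄ = (28.6 + 31.3 + 27.6 + 24.7 + 29.7 + 30.7 + 25.2 + 26.0 + 28.7 + 31.0 + 24.8)/11 = 28.0273
Numerator Σ_{t=1}^{10}(z_t−z̄)(z_{t+1}−z̄) = -9.9798
Denominator Σ(z_t−z̄)² = 64.0418
r_1 = -9.9798 / 64.0418 = -0.156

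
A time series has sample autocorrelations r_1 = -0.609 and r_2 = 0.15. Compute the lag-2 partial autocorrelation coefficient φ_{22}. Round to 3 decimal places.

φ_{22} = (r_2 − r_1²) / (1 − r_1²)
r_1² = (-0.609)² = 0.370881
Numerator = 0.15 − 0.3709 = -0.2209; denominator = 1 − 0.3709 = 0.6291
φ_{22} = -0.2209 / 0.6291 = -0.351

-0.351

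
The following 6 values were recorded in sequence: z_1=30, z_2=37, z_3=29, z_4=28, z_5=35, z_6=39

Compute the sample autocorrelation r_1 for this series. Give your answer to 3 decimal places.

-0.057

Mean z̄ = (30 + 37 + 29 + 28 + 35 + 39)/6 = 33.0000
Deviations from mean: -3.0000, 4.0000, -4.0000, -5.0000, 2.0000, 6.0000
Numerator Σ_{t=1}^{5}(z_t−z̄)(z_{t+1}−z̄) = -6.0000
Denominator Σ(z_t−z̄)² = 106.0000
r_1 = -6.0000 / 106.0000 = -0.057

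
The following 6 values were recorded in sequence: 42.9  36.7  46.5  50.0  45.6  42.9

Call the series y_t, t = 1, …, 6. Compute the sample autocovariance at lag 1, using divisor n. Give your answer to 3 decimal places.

Mean ȳ = (42.9 + 36.7 + 46.5 + 50.0 + 45.6 + 42.9)/6 = 44.1000
Σ_{t=1}^{5}(y_t−ȳ)(y_{t+1}−ȳ) = 12.3300
γ_1 = 12.3300 / 6 = 2.055

2.055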